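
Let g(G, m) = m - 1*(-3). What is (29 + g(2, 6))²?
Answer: 1444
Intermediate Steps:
g(G, m) = 3 + m (g(G, m) = m + 3 = 3 + m)
(29 + g(2, 6))² = (29 + (3 + 6))² = (29 + 9)² = 38² = 1444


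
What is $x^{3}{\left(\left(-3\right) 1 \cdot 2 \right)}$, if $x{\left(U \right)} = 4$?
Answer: $64$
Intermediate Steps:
$x^{3}{\left(\left(-3\right) 1 \cdot 2 \right)} = 4^{3} = 64$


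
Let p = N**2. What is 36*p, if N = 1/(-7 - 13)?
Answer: 9/100 ≈ 0.090000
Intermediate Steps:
N = -1/20 (N = 1/(-20) = -1/20 ≈ -0.050000)
p = 1/400 (p = (-1/20)**2 = 1/400 ≈ 0.0025000)
36*p = 36*(1/400) = 9/100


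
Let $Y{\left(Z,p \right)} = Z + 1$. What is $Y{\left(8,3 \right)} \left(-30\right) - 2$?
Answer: $-272$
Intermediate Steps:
$Y{\left(Z,p \right)} = 1 + Z$
$Y{\left(8,3 \right)} \left(-30\right) - 2 = \left(1 + 8\right) \left(-30\right) - 2 = 9 \left(-30\right) - 2 = -270 - 2 = -272$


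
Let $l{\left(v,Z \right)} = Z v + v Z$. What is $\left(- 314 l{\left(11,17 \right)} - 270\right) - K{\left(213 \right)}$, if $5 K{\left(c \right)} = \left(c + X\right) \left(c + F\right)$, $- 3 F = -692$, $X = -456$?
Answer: $- \frac{480719}{5} \approx -96144.0$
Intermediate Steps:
$F = \frac{692}{3}$ ($F = \left(- \frac{1}{3}\right) \left(-692\right) = \frac{692}{3} \approx 230.67$)
$l{\left(v,Z \right)} = 2 Z v$ ($l{\left(v,Z \right)} = Z v + Z v = 2 Z v$)
$K{\left(c \right)} = \frac{\left(-456 + c\right) \left(\frac{692}{3} + c\right)}{5}$ ($K{\left(c \right)} = \frac{\left(c - 456\right) \left(c + \frac{692}{3}\right)}{5} = \frac{\left(-456 + c\right) \left(\frac{692}{3} + c\right)}{5}$)
$\left(- 314 l{\left(11,17 \right)} - 270\right) - K{\left(213 \right)} = \left(- 314 \cdot 2 \cdot 17 \cdot 11 - 270\right) - \left(- \frac{105184}{5} - \frac{47996}{5} + \frac{213^{2}}{5}\right) = \left(\left(-314\right) 374 - 270\right) - \left(- \frac{105184}{5} - \frac{47996}{5} + \frac{1}{5} \cdot 45369\right) = \left(-117436 - 270\right) - \left(- \frac{105184}{5} - \frac{47996}{5} + \frac{45369}{5}\right) = -117706 - - \frac{107811}{5} = -117706 + \frac{107811}{5} = - \frac{480719}{5}$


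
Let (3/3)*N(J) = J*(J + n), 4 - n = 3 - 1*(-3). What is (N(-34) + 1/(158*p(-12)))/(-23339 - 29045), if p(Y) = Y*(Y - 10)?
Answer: -51055489/2185041408 ≈ -0.023366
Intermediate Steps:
n = -2 (n = 4 - (3 - 1*(-3)) = 4 - (3 + 3) = 4 - 1*6 = 4 - 6 = -2)
p(Y) = Y*(-10 + Y)
N(J) = J*(-2 + J) (N(J) = J*(J - 2) = J*(-2 + J))
(N(-34) + 1/(158*p(-12)))/(-23339 - 29045) = (-34*(-2 - 34) + 1/(158*(-12*(-10 - 12))))/(-23339 - 29045) = (-34*(-36) + 1/(158*(-12*(-22))))/(-52384) = (1224 + 1/(158*264))*(-1/52384) = (1224 + 1/41712)*(-1/52384) = (51055489/41712)*(-1/52384) = -51055489/2185041408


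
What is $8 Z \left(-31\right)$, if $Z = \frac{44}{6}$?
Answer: $- \frac{5456}{3} \approx -1818.7$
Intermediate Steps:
$Z = \frac{22}{3}$ ($Z = 44 \cdot \frac{1}{6} = \frac{22}{3} \approx 7.3333$)
$8 Z \left(-31\right) = 8 \cdot \frac{22}{3} \left(-31\right) = \frac{176}{3} \left(-31\right) = - \frac{5456}{3}$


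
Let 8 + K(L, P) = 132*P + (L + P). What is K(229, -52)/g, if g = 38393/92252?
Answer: -617627140/38393 ≈ -16087.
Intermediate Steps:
g = 38393/92252 (g = 38393*(1/92252) = 38393/92252 ≈ 0.41618)
K(L, P) = -8 + L + 133*P (K(L, P) = -8 + (132*P + (L + P)) = -8 + (L + 133*P) = -8 + L + 133*P)
K(229, -52)/g = (-8 + 229 + 133*(-52))/(38393/92252) = (-8 + 229 - 6916)*(92252/38393) = -6695*92252/38393 = -617627140/38393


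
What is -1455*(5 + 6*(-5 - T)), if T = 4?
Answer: 71295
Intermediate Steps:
-1455*(5 + 6*(-5 - T)) = -1455*(5 + 6*(-5 - 1*4)) = -1455*(5 + 6*(-5 - 4)) = -1455*(5 + 6*(-9)) = -1455*(5 - 54) = -1455*(-49) = 71295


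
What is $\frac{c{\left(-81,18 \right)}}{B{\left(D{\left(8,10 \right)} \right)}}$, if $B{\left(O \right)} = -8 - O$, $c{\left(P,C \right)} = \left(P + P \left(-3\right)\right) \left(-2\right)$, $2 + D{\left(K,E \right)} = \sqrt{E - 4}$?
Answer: $\frac{324}{5} - \frac{54 \sqrt{6}}{5} \approx 38.346$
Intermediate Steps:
$D{\left(K,E \right)} = -2 + \sqrt{-4 + E}$ ($D{\left(K,E \right)} = -2 + \sqrt{E - 4} = -2 + \sqrt{-4 + E}$)
$c{\left(P,C \right)} = 4 P$ ($c{\left(P,C \right)} = \left(P - 3 P\right) \left(-2\right) = - 2 P \left(-2\right) = 4 P$)
$\frac{c{\left(-81,18 \right)}}{B{\left(D{\left(8,10 \right)} \right)}} = \frac{4 \left(-81\right)}{-8 - \left(-2 + \sqrt{-4 + 10}\right)} = - \frac{324}{-8 - \left(-2 + \sqrt{6}\right)} = - \frac{324}{-8 + \left(2 - \sqrt{6}\right)} = - \frac{324}{-6 - \sqrt{6}}$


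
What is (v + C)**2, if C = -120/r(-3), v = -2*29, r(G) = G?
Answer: 324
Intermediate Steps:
v = -58
C = 40 (C = -120/(-3) = -120*(-1/3) = 40)
(v + C)**2 = (-58 + 40)**2 = (-18)**2 = 324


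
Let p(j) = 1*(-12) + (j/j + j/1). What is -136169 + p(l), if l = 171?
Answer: -136009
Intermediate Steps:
p(j) = -11 + j (p(j) = -12 + (1 + j*1) = -12 + (1 + j) = -11 + j)
-136169 + p(l) = -136169 + (-11 + 171) = -136169 + 160 = -136009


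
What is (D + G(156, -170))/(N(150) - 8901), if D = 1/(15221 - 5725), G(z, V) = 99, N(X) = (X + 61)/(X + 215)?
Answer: -343138325/30849218384 ≈ -0.011123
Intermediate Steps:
N(X) = (61 + X)/(215 + X)
D = 1/9496 ≈ 0.00010531
(D + G(156, -170))/(N(150) - 8901) = (1/9496 + 99)/((61 + 150)/(215 + 150) - 8901) = 940105/(9496*(211/365 - 8901)) = 940105/(9496*(-3248654/365)) = (940105/9496)*(-365/3248654) = -343138325/30849218384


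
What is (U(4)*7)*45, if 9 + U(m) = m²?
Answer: 2205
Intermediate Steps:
U(m) = -9 + m²
(U(4)*7)*45 = ((-9 + 4²)*7)*45 = ((-9 + 16)*7)*45 = (7*7)*45 = 49*45 = 2205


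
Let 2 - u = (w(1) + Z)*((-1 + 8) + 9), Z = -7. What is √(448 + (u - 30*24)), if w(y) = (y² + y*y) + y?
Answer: I*√206 ≈ 14.353*I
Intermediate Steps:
w(y) = y + 2*y² (w(y) = (y² + y²) + y = 2*y² + y = y + 2*y²)
u = 66 (u = 2 - (1*(1 + 2*1) - 7)*((-1 + 8) + 9) = 2 - (1*(1 + 2) - 7)*(7 + 9) = 2 - (1*3 - 7)*16 = 2 - (3 - 7)*16 = 2 - (-4)*16 = 2 - 1*(-64) = 2 + 64 = 66)
√(448 + (u - 30*24)) = √(448 + (66 - 30*24)) = √(448 + (66 - 720)) = √(448 - 654) = √(-206) = I*√206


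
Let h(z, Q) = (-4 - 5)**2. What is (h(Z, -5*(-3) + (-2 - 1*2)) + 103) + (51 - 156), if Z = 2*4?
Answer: 79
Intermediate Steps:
Z = 8
h(z, Q) = 81 (h(z, Q) = (-9)**2 = 81)
(h(Z, -5*(-3) + (-2 - 1*2)) + 103) + (51 - 156) = (81 + 103) + (51 - 156) = 184 - 105 = 79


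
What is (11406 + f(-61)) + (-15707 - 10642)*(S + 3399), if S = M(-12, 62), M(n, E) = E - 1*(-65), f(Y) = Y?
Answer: -92895229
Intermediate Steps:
M(n, E) = 65 + E (M(n, E) = E + 65 = 65 + E)
S = 127 (S = 65 + 62 = 127)
(11406 + f(-61)) + (-15707 - 10642)*(S + 3399) = (11406 - 61) + (-15707 - 10642)*(127 + 3399) = 11345 - 26349*3526 = 11345 - 92906574 = -92895229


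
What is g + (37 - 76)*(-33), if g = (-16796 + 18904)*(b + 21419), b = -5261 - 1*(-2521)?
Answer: 39376619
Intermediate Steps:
b = -2740 (b = -5261 + 2521 = -2740)
g = 39375332 (g = (-16796 + 18904)*(-2740 + 21419) = 2108*18679 = 39375332)
g + (37 - 76)*(-33) = 39375332 + (37 - 76)*(-33) = 39375332 - 39*(-33) = 39375332 + 1287 = 39376619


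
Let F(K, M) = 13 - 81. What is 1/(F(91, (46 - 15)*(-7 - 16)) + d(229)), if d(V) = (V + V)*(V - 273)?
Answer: -1/20220 ≈ -4.9456e-5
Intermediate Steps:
F(K, M) = -68
d(V) = 2*V*(-273 + V) (d(V) = (2*V)*(-273 + V) = 2*V*(-273 + V))
1/(F(91, (46 - 15)*(-7 - 16)) + d(229)) = 1/(-68 + 2*229*(-273 + 229)) = 1/(-68 + 2*229*(-44)) = 1/(-68 - 20152) = 1/(-20220) = -1/20220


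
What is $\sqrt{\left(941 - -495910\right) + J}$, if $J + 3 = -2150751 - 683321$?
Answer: $2 i \sqrt{584306} \approx 1528.8 i$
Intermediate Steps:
$J = -2834075$ ($J = -3 - 2834072 = -2834075$)
$\sqrt{\left(941 - -495910\right) + J} = \sqrt{\left(941 - -495910\right) - 2834075} = \sqrt{\left(941 + 495910\right) - 2834075} = \sqrt{496851 - 2834075} = \sqrt{-2337224} = 2 i \sqrt{584306}$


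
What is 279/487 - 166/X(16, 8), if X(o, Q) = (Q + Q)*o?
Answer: -4709/62336 ≈ -0.075542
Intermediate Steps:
X(o, Q) = 2*Q*o (X(o, Q) = (2*Q)*o = 2*Q*o)
279/487 - 166/X(16, 8) = 279/487 - 166/(2*8*16) = 279*(1/487) - 166/256 = 279/487 - 166*1/256 = 279/487 - 83/128 = -4709/62336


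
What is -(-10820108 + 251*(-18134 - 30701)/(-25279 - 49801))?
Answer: 162472290211/15016 ≈ 1.0820e+7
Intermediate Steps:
-(-10820108 + 251*(-18134 - 30701)/(-25279 - 49801)) = -251/(1/(-48835/(-75080) - 43108)) = -251/(1/(-48835*(-1/75080) - 43108)) = -251/(1/(9767/15016 - 43108)) = -251/(1/(-647299961/15016)) = -251/(-15016/647299961) = -251*(-647299961/15016) = 162472290211/15016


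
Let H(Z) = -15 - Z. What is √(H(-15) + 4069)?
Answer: √4069 ≈ 63.789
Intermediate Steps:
√(H(-15) + 4069) = √((-15 - 1*(-15)) + 4069) = √((-15 + 15) + 4069) = √(0 + 4069) = √4069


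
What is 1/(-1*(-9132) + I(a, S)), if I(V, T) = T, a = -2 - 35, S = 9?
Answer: 1/9141 ≈ 0.00010940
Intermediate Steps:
a = -37
1/(-1*(-9132) + I(a, S)) = 1/(-1*(-9132) + 9) = 1/(9132 + 9) = 1/9141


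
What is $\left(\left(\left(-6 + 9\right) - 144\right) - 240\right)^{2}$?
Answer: $145161$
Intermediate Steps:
$\left(\left(\left(-6 + 9\right) - 144\right) - 240\right)^{2} = \left(\left(3 - 144\right) - 240\right)^{2} = \left(-141 - 240\right)^{2} = \left(-381\right)^{2} = 145161$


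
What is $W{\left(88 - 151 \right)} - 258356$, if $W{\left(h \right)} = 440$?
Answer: $-257916$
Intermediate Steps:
$W{\left(88 - 151 \right)} - 258356 = 440 - 258356 = -257916$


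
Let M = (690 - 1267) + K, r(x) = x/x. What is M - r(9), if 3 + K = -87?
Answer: -668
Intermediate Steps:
K = -90 (K = -3 - 87 = -90)
r(x) = 1
M = -667 (M = (690 - 1267) - 90 = -577 - 90 = -667)
M - r(9) = -667 - 1*1 = -667 - 1 = -668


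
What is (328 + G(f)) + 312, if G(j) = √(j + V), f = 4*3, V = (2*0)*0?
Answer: 640 + 2*√3 ≈ 643.46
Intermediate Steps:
V = 0 (V = 0*0 = 0)
f = 12
G(j) = √j (G(j) = √(j + 0) = √j)
(328 + G(f)) + 312 = (328 + √12) + 312 = (328 + 2*√3) + 312 = 640 + 2*√3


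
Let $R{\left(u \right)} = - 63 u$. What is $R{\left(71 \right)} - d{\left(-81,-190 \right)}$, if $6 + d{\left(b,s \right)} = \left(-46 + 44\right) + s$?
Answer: $-4275$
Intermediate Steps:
$d{\left(b,s \right)} = -8 + s$ ($d{\left(b,s \right)} = -6 + \left(\left(-46 + 44\right) + s\right) = -6 + \left(-2 + s\right) = -8 + s$)
$R{\left(71 \right)} - d{\left(-81,-190 \right)} = \left(-63\right) 71 - \left(-8 - 190\right) = -4473 - -198 = -4473 + 198 = -4275$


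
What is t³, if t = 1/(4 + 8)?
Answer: 1/1728 ≈ 0.00057870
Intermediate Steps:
t = 1/12 ≈ 0.083333
t³ = (1/12)³ = 1/1728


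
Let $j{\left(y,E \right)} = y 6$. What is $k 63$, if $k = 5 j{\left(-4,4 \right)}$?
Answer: $-7560$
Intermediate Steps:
$j{\left(y,E \right)} = 6 y$
$k = -120$ ($k = 5 \cdot 6 \left(-4\right) = 5 \left(-24\right) = -120$)
$k 63 = \left(-120\right) 63 = -7560$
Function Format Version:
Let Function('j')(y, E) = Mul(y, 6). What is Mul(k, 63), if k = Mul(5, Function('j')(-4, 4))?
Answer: -7560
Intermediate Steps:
Function('j')(y, E) = Mul(6, y)
k = -120 (k = Mul(5, Mul(6, -4)) = Mul(5, -24) = -120)
Mul(k, 63) = Mul(-120, 63) = -7560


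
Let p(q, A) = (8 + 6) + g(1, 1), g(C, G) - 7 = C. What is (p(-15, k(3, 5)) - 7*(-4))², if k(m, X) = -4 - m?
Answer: 2500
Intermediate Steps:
g(C, G) = 7 + C
p(q, A) = 22 (p(q, A) = (8 + 6) + (7 + 1) = 14 + 8 = 22)
(p(-15, k(3, 5)) - 7*(-4))² = (22 - 7*(-4))² = (22 + 28)² = 50² = 2500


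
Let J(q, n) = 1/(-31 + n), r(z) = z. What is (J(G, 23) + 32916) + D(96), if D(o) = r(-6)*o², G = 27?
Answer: -179041/8 ≈ -22380.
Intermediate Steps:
D(o) = -6*o²
(J(G, 23) + 32916) + D(96) = (1/(-31 + 23) + 32916) - 6*96² = (1/(-8) + 32916) - 6*9216 = (-⅛ + 32916) - 55296 = 263327/8 - 55296 = -179041/8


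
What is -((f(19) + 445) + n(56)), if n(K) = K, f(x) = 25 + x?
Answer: -545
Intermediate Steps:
-((f(19) + 445) + n(56)) = -(((25 + 19) + 445) + 56) = -((44 + 445) + 56) = -(489 + 56) = -1*545 = -545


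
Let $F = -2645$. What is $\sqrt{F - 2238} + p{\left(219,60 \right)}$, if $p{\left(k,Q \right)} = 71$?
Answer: $71 + i \sqrt{4883} \approx 71.0 + 69.878 i$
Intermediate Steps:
$\sqrt{F - 2238} + p{\left(219,60 \right)} = \sqrt{-2645 - 2238} + 71 = \sqrt{-4883} + 71 = i \sqrt{4883} + 71 = 71 + i \sqrt{4883}$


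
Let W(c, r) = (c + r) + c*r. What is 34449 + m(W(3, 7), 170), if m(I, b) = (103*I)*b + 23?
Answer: 577282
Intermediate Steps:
W(c, r) = c + r + c*r
m(I, b) = 23 + 103*I*b (m(I, b) = 103*I*b + 23 = 23 + 103*I*b)
34449 + m(W(3, 7), 170) = 34449 + (23 + 103*(3 + 7 + 3*7)*170) = 34449 + (23 + 103*(3 + 7 + 21)*170) = 34449 + (23 + 103*31*170) = 34449 + (23 + 542810) = 34449 + 542833 = 577282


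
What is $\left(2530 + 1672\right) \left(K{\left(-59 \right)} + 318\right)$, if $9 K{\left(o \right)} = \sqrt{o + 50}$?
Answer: $1336236 + \frac{4202 i}{3} \approx 1.3362 \cdot 10^{6} + 1400.7 i$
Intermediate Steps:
$K{\left(o \right)} = \frac{\sqrt{50 + o}}{9}$ ($K{\left(o \right)} = \frac{\sqrt{o + 50}}{9} = \frac{\sqrt{50 + o}}{9}$)
$\left(2530 + 1672\right) \left(K{\left(-59 \right)} + 318\right) = \left(2530 + 1672\right) \left(\frac{\sqrt{50 - 59}}{9} + 318\right) = 4202 \left(\frac{\sqrt{-9}}{9} + 318\right) = 4202 \left(\frac{3 i}{9} + 318\right) = 4202 \left(\frac{i}{3} + 318\right) = 4202 \left(318 + \frac{i}{3}\right) = 1336236 + \frac{4202 i}{3}$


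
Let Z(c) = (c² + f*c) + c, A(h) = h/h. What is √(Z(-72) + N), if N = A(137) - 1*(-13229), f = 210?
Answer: 3*√358 ≈ 56.763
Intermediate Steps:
A(h) = 1
Z(c) = c² + 211*c (Z(c) = (c² + 210*c) + c = c² + 211*c)
N = 13230 (N = 1 - 1*(-13229) = 1 + 13229 = 13230)
√(Z(-72) + N) = √(-72*(211 - 72) + 13230) = √(-72*139 + 13230) = √(-10008 + 13230) = √3222 = 3*√358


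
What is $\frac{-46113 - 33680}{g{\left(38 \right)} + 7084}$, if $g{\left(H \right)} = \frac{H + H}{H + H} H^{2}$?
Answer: $- \frac{79793}{8528} \approx -9.3566$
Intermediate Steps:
$g{\left(H \right)} = H^{2}$ ($g{\left(H \right)} = \frac{2 H}{2 H} H^{2} = 2 H \frac{1}{2 H} H^{2} = 1 H^{2} = H^{2}$)
$\frac{-46113 - 33680}{g{\left(38 \right)} + 7084} = \frac{-46113 - 33680}{38^{2} + 7084} = - \frac{79793}{1444 + 7084} = - \frac{79793}{8528}$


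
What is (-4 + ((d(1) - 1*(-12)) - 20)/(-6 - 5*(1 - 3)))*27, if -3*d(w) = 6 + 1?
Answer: -711/4 ≈ -177.75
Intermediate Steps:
d(w) = -7/3 (d(w) = -(6 + 1)/3 = -⅓*7 = -7/3)
(-4 + ((d(1) - 1*(-12)) - 20)/(-6 - 5*(1 - 3)))*27 = (-4 + ((-7/3 - 1*(-12)) - 20)/(-6 - 5*(1 - 3)))*27 = (-4 + ((-7/3 + 12) - 20)/(-6 - 5*(-2)))*27 = (-4 + (29/3 - 20)/(-6 + 10))*27 = (-4 - 31/3/4)*27 = (-4 - 31/3*¼)*27 = (-4 - 31/12)*27 = -79/12*27 = -711/4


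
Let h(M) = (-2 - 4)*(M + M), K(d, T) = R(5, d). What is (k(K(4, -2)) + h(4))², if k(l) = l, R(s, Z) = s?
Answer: 1849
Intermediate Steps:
K(d, T) = 5
h(M) = -12*M
(k(K(4, -2)) + h(4))² = (5 - 12*4)² = (5 - 48)² = (-43)² = 1849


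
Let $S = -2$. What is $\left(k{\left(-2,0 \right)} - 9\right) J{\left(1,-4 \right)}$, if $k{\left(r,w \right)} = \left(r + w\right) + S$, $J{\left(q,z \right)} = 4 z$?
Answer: $208$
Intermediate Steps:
$k{\left(r,w \right)} = -2 + r + w$ ($k{\left(r,w \right)} = \left(r + w\right) - 2 = -2 + r + w$)
$\left(k{\left(-2,0 \right)} - 9\right) J{\left(1,-4 \right)} = \left(\left(-2 - 2 + 0\right) - 9\right) 4 \left(-4\right) = \left(-4 - 9\right) \left(-16\right) = \left(-13\right) \left(-16\right) = 208$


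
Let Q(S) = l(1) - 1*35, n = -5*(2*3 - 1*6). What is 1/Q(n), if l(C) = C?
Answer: -1/34 ≈ -0.029412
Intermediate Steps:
n = 0 (n = -5*(6 - 6) = -5*0 = 0)
Q(S) = -34 (Q(S) = 1 - 1*35 = 1 - 35 = -34)
1/Q(n) = 1/(-34) = -1/34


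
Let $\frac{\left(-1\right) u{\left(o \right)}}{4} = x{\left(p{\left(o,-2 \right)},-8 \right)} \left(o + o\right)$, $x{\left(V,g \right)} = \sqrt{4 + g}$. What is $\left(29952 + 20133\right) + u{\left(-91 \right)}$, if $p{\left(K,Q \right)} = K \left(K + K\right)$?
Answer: $50085 + 1456 i \approx 50085.0 + 1456.0 i$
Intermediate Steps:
$p{\left(K,Q \right)} = 2 K^{2}$ ($p{\left(K,Q \right)} = K 2 K = 2 K^{2}$)
$u{\left(o \right)} = - 16 i o$ ($u{\left(o \right)} = - 4 \sqrt{4 - 8} \left(o + o\right) = - 4 \sqrt{-4} \cdot 2 o = - 4 \cdot 2 i 2 o = - 4 \cdot 4 i o = - 16 i o$)
$\left(29952 + 20133\right) + u{\left(-91 \right)} = \left(29952 + 20133\right) - 16 i \left(-91\right) = 50085 + 1456 i$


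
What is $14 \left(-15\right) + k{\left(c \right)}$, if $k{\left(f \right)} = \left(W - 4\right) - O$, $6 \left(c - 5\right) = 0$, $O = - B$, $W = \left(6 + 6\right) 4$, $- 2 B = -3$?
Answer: $- \frac{329}{2} \approx -164.5$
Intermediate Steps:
$B = \frac{3}{2}$ ($B = \left(- \frac{1}{2}\right) \left(-3\right) = \frac{3}{2} \approx 1.5$)
$W = 48$ ($W = 12 \cdot 4 = 48$)
$O = - \frac{3}{2}$ ($O = \left(-1\right) \frac{3}{2} = - \frac{3}{2} \approx -1.5$)
$c = 5$ ($c = 5 + \frac{1}{6} \cdot 0 = 5 + 0 = 5$)
$k{\left(f \right)} = \frac{91}{2}$ ($k{\left(f \right)} = \left(48 - 4\right) - - \frac{3}{2} = 44 + \frac{3}{2} = \frac{91}{2}$)
$14 \left(-15\right) + k{\left(c \right)} = 14 \left(-15\right) + \frac{91}{2} = -210 + \frac{91}{2} = - \frac{329}{2}$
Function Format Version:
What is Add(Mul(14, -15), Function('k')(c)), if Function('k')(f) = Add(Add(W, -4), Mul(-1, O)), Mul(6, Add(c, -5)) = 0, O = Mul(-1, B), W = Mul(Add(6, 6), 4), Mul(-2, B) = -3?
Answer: Rational(-329, 2) ≈ -164.50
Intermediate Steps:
B = Rational(3, 2) (B = Mul(Rational(-1, 2), -3) = Rational(3, 2) ≈ 1.5000)
W = 48 (W = Mul(12, 4) = 48)
O = Rational(-3, 2) (O = Mul(-1, Rational(3, 2)) = Rational(-3, 2) ≈ -1.5000)
c = 5 (c = Add(5, Mul(Rational(1, 6), 0)) = Add(5, 0) = 5)
Function('k')(f) = Rational(91, 2) (Function('k')(f) = Add(Add(48, -4), Mul(-1, Rational(-3, 2))) = Add(44, Rational(3, 2)) = Rational(91, 2))
Add(Mul(14, -15), Function('k')(c)) = Add(Mul(14, -15), Rational(91, 2)) = Add(-210, Rational(91, 2)) = Rational(-329, 2)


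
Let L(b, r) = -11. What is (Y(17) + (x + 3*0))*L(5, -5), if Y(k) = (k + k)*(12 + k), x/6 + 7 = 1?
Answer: -10450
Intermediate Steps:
x = -36 (x = -42 + 6*1 = -42 + 6 = -36)
Y(k) = 2*k*(12 + k) (Y(k) = (2*k)*(12 + k) = 2*k*(12 + k))
(Y(17) + (x + 3*0))*L(5, -5) = (2*17*(12 + 17) + (-36 + 3*0))*(-11) = (2*17*29 + (-36 + 0))*(-11) = (986 - 36)*(-11) = 950*(-11) = -10450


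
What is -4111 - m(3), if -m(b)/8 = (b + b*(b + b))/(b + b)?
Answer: -4083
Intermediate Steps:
m(b) = -4*(b + 2*b**2)/b (m(b) = -8*(b + b*(b + b))/(b + b) = -8*(b + b*(2*b))/(2*b) = -8*(b + 2*b**2)*1/(2*b) = -4*(b + 2*b**2)/b)
-4111 - m(3) = -4111 - (-4 - 8*3) = -4111 - (-4 - 24) = -4111 - 1*(-28) = -4111 + 28 = -4083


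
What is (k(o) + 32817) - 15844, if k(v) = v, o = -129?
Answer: 16844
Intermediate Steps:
(k(o) + 32817) - 15844 = (-129 + 32817) - 15844 = 32688 - 15844 = 16844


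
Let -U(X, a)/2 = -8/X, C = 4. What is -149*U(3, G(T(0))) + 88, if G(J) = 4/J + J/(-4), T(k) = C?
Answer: -2120/3 ≈ -706.67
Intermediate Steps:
T(k) = 4
G(J) = 4/J - J/4 (G(J) = 4/J + J*(-¼) = 4/J - J/4)
U(X, a) = 16/X (U(X, a) = -(-16)/X = 16/X)
-149*U(3, G(T(0))) + 88 = -2384/3 + 88 = -2120/3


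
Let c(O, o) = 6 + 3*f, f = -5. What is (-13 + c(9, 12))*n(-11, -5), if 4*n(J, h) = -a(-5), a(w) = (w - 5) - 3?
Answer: -143/2 ≈ -71.500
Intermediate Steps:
a(w) = -8 + w (a(w) = (-5 + w) - 3 = -8 + w)
n(J, h) = 13/4 (n(J, h) = (-(-8 - 5))/4 = (-1*(-13))/4 = (¼)*13 = 13/4)
c(O, o) = -9 (c(O, o) = 6 + 3*(-5) = 6 - 15 = -9)
(-13 + c(9, 12))*n(-11, -5) = (-13 - 9)*(13/4) = -22*13/4 = -143/2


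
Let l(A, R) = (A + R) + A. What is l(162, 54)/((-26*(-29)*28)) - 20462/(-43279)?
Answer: 32025229/65264732 ≈ 0.49070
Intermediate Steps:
l(A, R) = R + 2*A
l(162, 54)/((-26*(-29)*28)) - 20462/(-43279) = (54 + 2*162)/((-26*(-29)*28)) - 20462/(-43279) = (54 + 324)/((754*28)) - 20462*(-1/43279) = 378/21112 + 20462/43279 = 378*(1/21112) + 20462/43279 = 27/1508 + 20462/43279 = 32025229/65264732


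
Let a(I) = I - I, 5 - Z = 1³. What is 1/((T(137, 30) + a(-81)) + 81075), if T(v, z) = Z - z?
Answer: 1/81049 ≈ 1.2338e-5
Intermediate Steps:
Z = 4 (Z = 5 - 1*1³ = 5 - 1*1 = 5 - 1 = 4)
a(I) = 0
T(v, z) = 4 - z
1/((T(137, 30) + a(-81)) + 81075) = 1/(((4 - 1*30) + 0) + 81075) = 1/(((4 - 30) + 0) + 81075) = 1/((-26 + 0) + 81075) = 1/(-26 + 81075) = 1/81049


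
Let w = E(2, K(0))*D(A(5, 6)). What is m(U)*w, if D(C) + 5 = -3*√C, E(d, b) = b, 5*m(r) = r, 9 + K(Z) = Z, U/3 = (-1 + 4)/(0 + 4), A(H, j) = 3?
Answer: 81/4 + 243*√3/20 ≈ 41.294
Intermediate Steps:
U = 9/4 (U = 3*((-1 + 4)/(0 + 4)) = 3*(3/4) = 3*(3*(¼)) = 3*(¾) = 9/4 ≈ 2.2500)
K(Z) = -9 + Z
m(r) = r/5
D(C) = -5 - 3*√C
w = 45 + 27*√3 (w = (-9 + 0)*(-5 - 3*√3) = -9*(-5 - 3*√3) = 45 + 27*√3 ≈ 91.765)
m(U)*w = ((⅕)*(9/4))*(45 + 27*√3) = 9*(45 + 27*√3)/20 = 81/4 + 243*√3/20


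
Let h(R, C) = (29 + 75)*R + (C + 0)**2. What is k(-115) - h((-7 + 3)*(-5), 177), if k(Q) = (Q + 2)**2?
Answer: -20640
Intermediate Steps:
k(Q) = (2 + Q)**2
h(R, C) = C**2 + 104*R (h(R, C) = 104*R + C**2 = C**2 + 104*R)
k(-115) - h((-7 + 3)*(-5), 177) = (2 - 115)**2 - (177**2 + 104*((-7 + 3)*(-5))) = (-113)**2 - (31329 + 104*(-4*(-5))) = 12769 - (31329 + 104*20) = 12769 - (31329 + 2080) = 12769 - 1*33409 = 12769 - 33409 = -20640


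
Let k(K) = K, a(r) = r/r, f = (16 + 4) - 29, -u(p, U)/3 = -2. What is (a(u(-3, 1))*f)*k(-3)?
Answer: 27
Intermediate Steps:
u(p, U) = 6 (u(p, U) = -3*(-2) = 6)
f = -9 (f = 20 - 29 = -9)
a(r) = 1
(a(u(-3, 1))*f)*k(-3) = (1*(-9))*(-3) = -9*(-3) = 27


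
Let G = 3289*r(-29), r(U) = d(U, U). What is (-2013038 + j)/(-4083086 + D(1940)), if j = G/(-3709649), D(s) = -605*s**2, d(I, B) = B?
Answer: 7467664308281/8461935976618814 ≈ 0.00088250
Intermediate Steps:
r(U) = U
G = -95381 (G = 3289*(-29) = -95381)
j = 95381/3709649 (j = -95381/(-3709649) = -95381*(-1/3709649) = 95381/3709649 ≈ 0.025712)
(-2013038 + j)/(-4083086 + D(1940)) = (-2013038 + 95381/3709649)/(-4083086 - 605*1940**2) = -7467664308281/(3709649*(-4083086 - 605*3763600)) = -7467664308281/(3709649*(-4083086 - 2276978000)) = -7467664308281/3709649/(-2281061086) = -7467664308281/3709649*(-1/2281061086) = 7467664308281/8461935976618814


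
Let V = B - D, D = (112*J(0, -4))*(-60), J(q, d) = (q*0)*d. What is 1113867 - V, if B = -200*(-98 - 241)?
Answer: 1046067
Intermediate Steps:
J(q, d) = 0 (J(q, d) = 0*d = 0)
B = 67800 (B = -200*(-339) = 67800)
D = 0 (D = (112*0)*(-60) = 0*(-60) = 0)
V = 67800 (V = 67800 - 1*0 = 67800 + 0 = 67800)
1113867 - V = 1113867 - 1*67800 = 1113867 - 67800 = 1046067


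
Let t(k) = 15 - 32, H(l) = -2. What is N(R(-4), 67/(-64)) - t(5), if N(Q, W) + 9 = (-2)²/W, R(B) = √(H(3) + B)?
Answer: 280/67 ≈ 4.1791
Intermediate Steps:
R(B) = √(-2 + B)
t(k) = -17
N(Q, W) = -9 + 4/W (N(Q, W) = -9 + (-2)²/W = -9 + 4/W)
N(R(-4), 67/(-64)) - t(5) = (-9 + 4/((67/(-64)))) - 1*(-17) = (-9 + 4/((67*(-1/64)))) + 17 = (-9 + 4/(-67/64)) + 17 = (-9 + 4*(-64/67)) + 17 = (-9 - 256/67) + 17 = -859/67 + 17 = 280/67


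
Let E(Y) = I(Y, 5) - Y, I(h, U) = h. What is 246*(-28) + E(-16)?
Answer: -6888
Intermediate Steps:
E(Y) = 0 (E(Y) = Y - Y = 0)
246*(-28) + E(-16) = 246*(-28) + 0 = -6888 + 0 = -6888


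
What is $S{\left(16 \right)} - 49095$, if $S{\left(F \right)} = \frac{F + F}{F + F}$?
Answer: $-49094$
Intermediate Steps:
$S{\left(F \right)} = 1$ ($S{\left(F \right)} = \frac{2 F}{2 F} = 2 F \frac{1}{2 F} = 1$)
$S{\left(16 \right)} - 49095 = 1 - 49095 = -49094$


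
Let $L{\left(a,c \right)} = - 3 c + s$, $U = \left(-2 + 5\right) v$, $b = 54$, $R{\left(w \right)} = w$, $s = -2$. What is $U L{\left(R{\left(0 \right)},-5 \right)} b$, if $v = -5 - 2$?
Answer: $-14742$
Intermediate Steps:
$v = -7$ ($v = -5 - 2 = -7$)
$U = -21$ ($U = \left(-2 + 5\right) \left(-7\right) = 3 \left(-7\right) = -21$)
$L{\left(a,c \right)} = -2 - 3 c$ ($L{\left(a,c \right)} = - 3 c - 2 = -2 - 3 c$)
$U L{\left(R{\left(0 \right)},-5 \right)} b = - 21 \left(-2 - -15\right) 54 = - 21 \left(-2 + 15\right) 54 = \left(-21\right) 13 \cdot 54 = \left(-273\right) 54 = -14742$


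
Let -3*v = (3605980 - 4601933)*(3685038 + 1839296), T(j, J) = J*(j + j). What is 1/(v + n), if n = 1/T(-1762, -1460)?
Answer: 15435120/28307891848534602083 ≈ 5.4526e-13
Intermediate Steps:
T(j, J) = 2*J*j (T(j, J) = J*(2*j) = 2*J*j)
v = 5501977020302/3 (v = -(3605980 - 4601933)*(3685038 + 1839296)/3 = -(-995953)*5524334/3 = -⅓*(-5501977020302) = 5501977020302/3 ≈ 1.8340e+12)
n = 1/5145040 (n = 1/(2*(-1460)*(-1762)) = 1/5145040 ≈ 1.9436e-7)
1/(v + n) = 1/(5501977020302/3 + 1/5145040) = 1/(28307891848534602083/15435120) = 15435120/28307891848534602083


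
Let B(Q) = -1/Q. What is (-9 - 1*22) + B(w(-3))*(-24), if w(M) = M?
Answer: -39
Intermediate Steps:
(-9 - 1*22) + B(w(-3))*(-24) = (-9 - 1*22) - 1/(-3)*(-24) = (-9 - 22) - 1*(-1/3)*(-24) = -31 + (1/3)*(-24) = -31 - 8 = -39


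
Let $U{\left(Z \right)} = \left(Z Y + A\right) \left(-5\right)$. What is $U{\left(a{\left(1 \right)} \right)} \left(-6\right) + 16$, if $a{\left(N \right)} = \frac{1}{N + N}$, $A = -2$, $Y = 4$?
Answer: $16$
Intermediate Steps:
$a{\left(N \right)} = \frac{1}{2 N}$
$U{\left(Z \right)} = 10 - 20 Z$ ($U{\left(Z \right)} = \left(Z 4 - 2\right) \left(-5\right) = \left(4 Z - 2\right) \left(-5\right) = \left(-2 + 4 Z\right) \left(-5\right) = 10 - 20 Z$)
$U{\left(a{\left(1 \right)} \right)} \left(-6\right) + 16 = \left(10 - 20 \frac{1}{2 \cdot 1}\right) \left(-6\right) + 16 = \left(10 - 20 \cdot \frac{1}{2} \cdot 1\right) \left(-6\right) + 16 = \left(10 - 10\right) \left(-6\right) + 16 = 0 \left(-6\right) + 16 = 0 + 16 = 16$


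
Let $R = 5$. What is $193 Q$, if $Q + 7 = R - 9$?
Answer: $-2123$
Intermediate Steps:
$Q = -11$ ($Q = -7 + \left(5 - 9\right) = -7 - 4 = -11$)
$193 Q = 193 \left(-11\right) = -2123$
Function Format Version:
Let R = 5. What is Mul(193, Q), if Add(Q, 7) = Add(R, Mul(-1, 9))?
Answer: -2123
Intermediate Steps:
Q = -11 (Q = Add(-7, Add(5, Mul(-1, 9))) = Add(-7, Add(5, -9)) = Add(-7, -4) = -11)
Mul(193, Q) = Mul(193, -11) = -2123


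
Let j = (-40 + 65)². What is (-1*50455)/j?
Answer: -10091/125 ≈ -80.728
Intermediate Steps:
j = 625 (j = 25² = 625)
(-1*50455)/j = -1*50455/625 = -50455*1/625 = -10091/125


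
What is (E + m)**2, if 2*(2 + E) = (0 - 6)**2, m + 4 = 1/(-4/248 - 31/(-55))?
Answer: 666362596/3485689 ≈ 191.17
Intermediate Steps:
m = -4058/1867 (m = -4 + 1/(-4/248 - 31/(-55)) = -4 + 1/(-4*1/248 - 31*(-1/55)) = -4 + 1/(-1/62 + 31/55) = -4 + 1/(1867/3410) = -4 + 3410/1867 = -4058/1867 ≈ -2.1735)
E = 16 (E = -2 + (0 - 6)**2/2 = -2 + (1/2)*(-6)**2 = -2 + (1/2)*36 = -2 + 18 = 16)
(E + m)**2 = (16 - 4058/1867)**2 = (25814/1867)**2 = 666362596/3485689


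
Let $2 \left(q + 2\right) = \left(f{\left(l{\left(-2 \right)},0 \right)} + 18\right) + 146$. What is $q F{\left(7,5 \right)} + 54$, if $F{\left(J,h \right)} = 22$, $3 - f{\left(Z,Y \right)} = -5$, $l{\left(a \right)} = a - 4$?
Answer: $1902$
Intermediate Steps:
$l{\left(a \right)} = -4 + a$ ($l{\left(a \right)} = a - 4 = -4 + a$)
$f{\left(Z,Y \right)} = 8$ ($f{\left(Z,Y \right)} = 3 - -5 = 3 + 5 = 8$)
$q = 84$ ($q = -2 + \frac{\left(8 + 18\right) + 146}{2} = -2 + \frac{26 + 146}{2} = -2 + \frac{1}{2} \cdot 172 = -2 + 86 = 84$)
$q F{\left(7,5 \right)} + 54 = 84 \cdot 22 + 54 = 1848 + 54 = 1902$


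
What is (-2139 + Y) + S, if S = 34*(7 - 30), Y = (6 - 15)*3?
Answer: -2948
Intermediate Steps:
Y = -27 (Y = -9*3 = -27)
S = -782 (S = 34*(-23) = -782)
(-2139 + Y) + S = (-2139 - 27) - 782 = -2166 - 782 = -2948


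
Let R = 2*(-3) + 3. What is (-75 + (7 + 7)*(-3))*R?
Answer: 351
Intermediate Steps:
R = -3 (R = -6 + 3 = -3)
(-75 + (7 + 7)*(-3))*R = (-75 + (7 + 7)*(-3))*(-3) = (-75 + 14*(-3))*(-3) = (-75 - 42)*(-3) = -117*(-3) = 351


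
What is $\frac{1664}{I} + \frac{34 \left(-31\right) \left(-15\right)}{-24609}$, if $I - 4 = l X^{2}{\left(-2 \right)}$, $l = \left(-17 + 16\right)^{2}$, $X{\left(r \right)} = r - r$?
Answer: $\frac{3407178}{8203} \approx 415.36$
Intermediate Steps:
$X{\left(r \right)} = 0$
$l = 1$ ($l = \left(-1\right)^{2} = 1$)
$I = 4$ ($I = 4 + 1 \cdot 0^{2} = 4 + 1 \cdot 0 = 4 + 0 = 4$)
$\frac{1664}{I} + \frac{34 \left(-31\right) \left(-15\right)}{-24609} = \frac{1664}{4} + \frac{34 \left(-31\right) \left(-15\right)}{-24609} = 1664 \cdot \frac{1}{4} + \left(-1054\right) \left(-15\right) \left(- \frac{1}{24609}\right) = 416 + 15810 \left(- \frac{1}{24609}\right) = 416 - \frac{5270}{8203} = \frac{3407178}{8203}$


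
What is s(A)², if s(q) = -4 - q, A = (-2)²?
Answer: 64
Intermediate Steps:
A = 4
s(A)² = (-4 - 1*4)² = (-4 - 4)² = (-8)² = 64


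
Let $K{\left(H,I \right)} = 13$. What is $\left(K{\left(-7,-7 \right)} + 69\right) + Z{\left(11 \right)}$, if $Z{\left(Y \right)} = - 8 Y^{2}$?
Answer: $-886$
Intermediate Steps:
$\left(K{\left(-7,-7 \right)} + 69\right) + Z{\left(11 \right)} = \left(13 + 69\right) - 8 \cdot 11^{2} = 82 - 968 = -886$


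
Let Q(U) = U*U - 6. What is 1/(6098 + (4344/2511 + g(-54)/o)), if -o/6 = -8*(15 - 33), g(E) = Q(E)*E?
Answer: 6696/42061627 ≈ 0.00015919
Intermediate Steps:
Q(U) = -6 + U² (Q(U) = U² - 6 = -6 + U²)
g(E) = E*(-6 + E²) (g(E) = (-6 + E²)*E = E*(-6 + E²))
o = -864 (o = -(-48)*(15 - 33) = -(-48)*(-18) = -6*144 = -864)
1/(6098 + (4344/2511 + g(-54)/o)) = 1/(6098 + (4344/2511 - 54*(-6 + (-54)²)/(-864))) = 1/(6098 + (4344*(1/2511) - 54*(-6 + 2916)*(-1/864))) = 1/(6098 + (1448/837 - 54*2910*(-1/864))) = 1/(6098 + (1448/837 - 157140*(-1/864))) = 1/(6098 + (1448/837 + 1455/8)) = 1/(6098 + 1229419/6696) = 1/(42061627/6696) = 6696/42061627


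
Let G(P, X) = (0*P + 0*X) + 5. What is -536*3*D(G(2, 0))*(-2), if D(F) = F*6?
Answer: 96480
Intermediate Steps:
G(P, X) = 5 (G(P, X) = (0 + 0) + 5 = 0 + 5 = 5)
D(F) = 6*F
-536*3*D(G(2, 0))*(-2) = -536*3*(6*5)*(-2) = -536*3*30*(-2) = -48240*(-2) = -536*(-180) = 96480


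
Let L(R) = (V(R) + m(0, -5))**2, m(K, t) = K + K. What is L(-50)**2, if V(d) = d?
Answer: 6250000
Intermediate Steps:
m(K, t) = 2*K
L(R) = R**2 (L(R) = (R + 2*0)**2 = (R + 0)**2 = R**2)
L(-50)**2 = ((-50)**2)**2 = 2500**2 = 6250000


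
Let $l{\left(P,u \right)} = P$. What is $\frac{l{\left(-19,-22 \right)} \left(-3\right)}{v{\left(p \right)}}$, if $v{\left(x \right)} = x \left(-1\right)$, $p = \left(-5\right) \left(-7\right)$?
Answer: $- \frac{57}{35} \approx -1.6286$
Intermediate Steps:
$p = 35$
$v{\left(x \right)} = - x$
$\frac{l{\left(-19,-22 \right)} \left(-3\right)}{v{\left(p \right)}} = \frac{\left(-19\right) \left(-3\right)}{\left(-1\right) 35} = \frac{57}{-35} = 57 \left(- \frac{1}{35}\right) = - \frac{57}{35}$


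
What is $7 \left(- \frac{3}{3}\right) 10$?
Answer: $-70$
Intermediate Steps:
$7 \left(- \frac{3}{3}\right) 10 = 7 \left(\left(-3\right) \frac{1}{3}\right) 10 = 7 \left(-1\right) 10 = \left(-7\right) 10 = -70$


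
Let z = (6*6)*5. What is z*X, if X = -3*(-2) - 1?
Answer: 900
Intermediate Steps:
z = 180 (z = 36*5 = 180)
X = 5 (X = 6 - 1 = 5)
z*X = 180*5 = 900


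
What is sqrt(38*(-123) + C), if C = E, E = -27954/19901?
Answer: 2*I*sqrt(462923270607)/19901 ≈ 68.377*I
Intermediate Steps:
E = -27954/19901 (E = -27954*1/19901 = -27954/19901 ≈ -1.4047)
C = -27954/19901 ≈ -1.4047
sqrt(38*(-123) + C) = sqrt(38*(-123) - 27954/19901) = sqrt(-4674 - 27954/19901) = sqrt(-93045228/19901) = 2*I*sqrt(462923270607)/19901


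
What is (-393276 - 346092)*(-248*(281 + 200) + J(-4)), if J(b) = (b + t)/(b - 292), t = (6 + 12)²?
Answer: 3263345584128/37 ≈ 8.8198e+10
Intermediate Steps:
t = 324 (t = 18² = 324)
J(b) = (324 + b)/(-292 + b) (J(b) = (b + 324)/(b - 292) = (324 + b)/(-292 + b))
(-393276 - 346092)*(-248*(281 + 200) + J(-4)) = (-393276 - 346092)*(-248*(281 + 200) + (324 - 4)/(-292 - 4)) = -739368*(-248*481 + 320/(-296)) = -739368*(-119288 - 1/296*320) = -739368*(-119288 - 40/37) = -739368*(-4413696/37) = 3263345584128/37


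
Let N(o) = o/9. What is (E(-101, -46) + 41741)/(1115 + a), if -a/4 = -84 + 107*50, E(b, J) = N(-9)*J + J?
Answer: -41741/19949 ≈ -2.0924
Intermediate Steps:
N(o) = o/9 (N(o) = o*(1/9) = o/9)
E(b, J) = 0 (E(b, J) = ((1/9)*(-9))*J + J = -J + J = 0)
a = -21064 (a = -4*(-84 + 107*50) = -4*(-84 + 5350) = -4*5266 = -21064)
(E(-101, -46) + 41741)/(1115 + a) = (0 + 41741)/(1115 - 21064) = 41741/(-19949) = 41741*(-1/19949) = -41741/19949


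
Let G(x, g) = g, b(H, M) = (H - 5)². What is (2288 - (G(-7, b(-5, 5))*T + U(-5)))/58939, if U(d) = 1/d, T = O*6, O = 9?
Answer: -15559/294695 ≈ -0.052797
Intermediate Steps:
T = 54 (T = 9*6 = 54)
b(H, M) = (-5 + H)²
(2288 - (G(-7, b(-5, 5))*T + U(-5)))/58939 = (2288 - ((-5 - 5)²*54 + 1/(-5)))/58939 = (2288 - ((-10)²*54 - ⅕))*(1/58939) = (2288 - (100*54 - ⅕))*(1/58939) = (2288 - (5400 - ⅕))*(1/58939) = (2288 - 1*26999/5)*(1/58939) = (2288 - 26999/5)*(1/58939) = -15559/5*1/58939 = -15559/294695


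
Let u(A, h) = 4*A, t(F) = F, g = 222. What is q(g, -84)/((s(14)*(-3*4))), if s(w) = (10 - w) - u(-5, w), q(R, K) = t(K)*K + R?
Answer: -1213/32 ≈ -37.906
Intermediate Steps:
q(R, K) = R + K² (q(R, K) = K*K + R = K² + R = R + K²)
s(w) = 30 - w (s(w) = (10 - w) - 4*(-5) = (10 - w) - 1*(-20) = (10 - w) + 20 = 30 - w)
q(g, -84)/((s(14)*(-3*4))) = (222 + (-84)²)/(((30 - 1*14)*(-3*4))) = (222 + 7056)/(((30 - 14)*(-12))) = 7278/((16*(-12))) = 7278/(-192) = 7278*(-1/192) = -1213/32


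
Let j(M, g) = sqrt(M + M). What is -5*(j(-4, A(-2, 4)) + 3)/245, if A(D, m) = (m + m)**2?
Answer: -3/49 - 2*I*sqrt(2)/49 ≈ -0.061224 - 0.057723*I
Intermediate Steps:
A(D, m) = 4*m**2 (A(D, m) = (2*m)**2 = 4*m**2)
j(M, g) = sqrt(2)*sqrt(M) (j(M, g) = sqrt(2*M) = sqrt(2)*sqrt(M))
-5*(j(-4, A(-2, 4)) + 3)/245 = -5*(sqrt(2)*sqrt(-4) + 3)/245 = -5*(sqrt(2)*(2*I) + 3)*(1/245) = -5*(2*I*sqrt(2) + 3)*(1/245) = -5*(3 + 2*I*sqrt(2))*(1/245) = (-15 - 10*I*sqrt(2))*(1/245) = -3/49 - 2*I*sqrt(2)/49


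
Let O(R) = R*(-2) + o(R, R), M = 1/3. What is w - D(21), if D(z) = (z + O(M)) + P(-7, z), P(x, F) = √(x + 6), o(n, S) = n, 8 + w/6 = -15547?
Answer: -280052/3 - I ≈ -93351.0 - 1.0*I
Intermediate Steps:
w = -93330 (w = -48 + 6*(-15547) = -48 - 93282 = -93330)
M = ⅓ ≈ 0.33333
O(R) = -R (O(R) = R*(-2) + R = -2*R + R = -R)
P(x, F) = √(6 + x)
D(z) = -⅓ + I + z (D(z) = (z - 1*⅓) + √(6 - 7) = (z - ⅓) + √(-1) = (-⅓ + z) + I = -⅓ + I + z)
w - D(21) = -93330 - (-⅓ + I + 21) = -93330 - (62/3 + I) = -93330 + (-62/3 - I) = -280052/3 - I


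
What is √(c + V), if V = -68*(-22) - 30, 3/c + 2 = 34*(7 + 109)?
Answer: 5*√11249738/438 ≈ 38.288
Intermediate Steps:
c = 1/1314 (c = 3/(-2 + 34*(7 + 109)) = 3/(-2 + 34*116) = 3/(-2 + 3944) = 3/3942 = 3*(1/3942) = 1/1314 ≈ 0.00076103)
V = 1466 (V = 1496 - 30 = 1466)
√(c + V) = √(1/1314 + 1466) = √(1926325/1314) = 5*√11249738/438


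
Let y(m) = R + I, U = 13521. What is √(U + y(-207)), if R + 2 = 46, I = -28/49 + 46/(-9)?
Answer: √5979659/21 ≈ 116.44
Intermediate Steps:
I = -358/63 (I = -28*1/49 + 46*(-⅑) = -4/7 - 46/9 = -358/63 ≈ -5.6825)
R = 44 (R = -2 + 46 = 44)
y(m) = 2414/63 (y(m) = 44 - 358/63 = 2414/63)
√(U + y(-207)) = √(13521 + 2414/63) = √(854237/63) = √5979659/21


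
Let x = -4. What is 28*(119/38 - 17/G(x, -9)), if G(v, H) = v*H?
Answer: 12733/171 ≈ 74.462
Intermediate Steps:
G(v, H) = H*v
28*(119/38 - 17/G(x, -9)) = 28*(119/38 - 17/((-9*(-4)))) = 28*(119*(1/38) - 17/36) = 28*(119/38 - 17*1/36) = 28*(119/38 - 17/36) = 28*(1819/684) = 12733/171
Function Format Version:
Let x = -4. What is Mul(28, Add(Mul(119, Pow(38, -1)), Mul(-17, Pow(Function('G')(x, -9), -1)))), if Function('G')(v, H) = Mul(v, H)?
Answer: Rational(12733, 171) ≈ 74.462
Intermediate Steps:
Function('G')(v, H) = Mul(H, v)
Mul(28, Add(Mul(119, Pow(38, -1)), Mul(-17, Pow(Function('G')(x, -9), -1)))) = Mul(28, Add(Mul(119, Pow(38, -1)), Mul(-17, Pow(Mul(-9, -4), -1)))) = Mul(28, Add(Mul(119, Rational(1, 38)), Mul(-17, Pow(36, -1)))) = Mul(28, Add(Rational(119, 38), Mul(-17, Rational(1, 36)))) = Mul(28, Add(Rational(119, 38), Rational(-17, 36))) = Mul(28, Rational(1819, 684)) = Rational(12733, 171)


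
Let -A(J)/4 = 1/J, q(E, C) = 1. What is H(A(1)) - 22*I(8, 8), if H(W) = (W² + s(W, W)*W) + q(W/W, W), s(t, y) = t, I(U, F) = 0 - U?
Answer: 209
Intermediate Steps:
I(U, F) = -U
A(J) = -4/J
H(W) = 1 + 2*W² (H(W) = (W² + W*W) + 1 = (W² + W²) + 1 = 2*W² + 1 = 1 + 2*W²)
H(A(1)) - 22*I(8, 8) = (1 + 2*(-4/1)²) - (-22)*8 = (1 + 2*(-4*1)²) - 22*(-8) = (1 + 2*(-4)²) + 176 = (1 + 2*16) + 176 = (1 + 32) + 176 = 33 + 176 = 209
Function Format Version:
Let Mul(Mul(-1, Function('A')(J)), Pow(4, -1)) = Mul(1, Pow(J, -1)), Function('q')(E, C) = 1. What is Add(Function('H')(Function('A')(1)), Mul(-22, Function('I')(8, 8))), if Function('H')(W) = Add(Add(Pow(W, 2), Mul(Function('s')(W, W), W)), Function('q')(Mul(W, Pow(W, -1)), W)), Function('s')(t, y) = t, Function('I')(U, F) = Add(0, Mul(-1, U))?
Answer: 209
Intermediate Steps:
Function('I')(U, F) = Mul(-1, U)
Function('A')(J) = Mul(-4, Pow(J, -1)) (Function('A')(J) = Mul(-4, Mul(1, Pow(J, -1))) = Mul(-4, Pow(J, -1)))
Function('H')(W) = Add(1, Mul(2, Pow(W, 2))) (Function('H')(W) = Add(Add(Pow(W, 2), Mul(W, W)), 1) = Add(Add(Pow(W, 2), Pow(W, 2)), 1) = Add(Mul(2, Pow(W, 2)), 1) = Add(1, Mul(2, Pow(W, 2))))
Add(Function('H')(Function('A')(1)), Mul(-22, Function('I')(8, 8))) = Add(Add(1, Mul(2, Pow(Mul(-4, Pow(1, -1)), 2))), Mul(-22, Mul(-1, 8))) = Add(Add(1, Mul(2, Pow(Mul(-4, 1), 2))), Mul(-22, -8)) = Add(Add(1, Mul(2, Pow(-4, 2))), 176) = Add(Add(1, Mul(2, 16)), 176) = Add(Add(1, 32), 176) = Add(33, 176) = 209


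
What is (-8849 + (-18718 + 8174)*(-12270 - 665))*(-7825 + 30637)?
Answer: 3111050168292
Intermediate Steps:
(-8849 + (-18718 + 8174)*(-12270 - 665))*(-7825 + 30637) = (-8849 - 10544*(-12935))*22812 = (-8849 + 136386640)*22812 = 136377791*22812 = 3111050168292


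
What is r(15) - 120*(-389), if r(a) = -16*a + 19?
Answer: 46459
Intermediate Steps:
r(a) = 19 - 16*a
r(15) - 120*(-389) = (19 - 16*15) - 120*(-389) = (19 - 240) + 46680 = -221 + 46680 = 46459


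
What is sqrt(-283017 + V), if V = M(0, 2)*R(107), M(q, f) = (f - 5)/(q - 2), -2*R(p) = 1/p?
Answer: 3*I*sqrt(1440116317)/214 ≈ 531.99*I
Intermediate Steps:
R(p) = -1/(2*p)
M(q, f) = (-5 + f)/(-2 + q)
V = -3/428 (V = ((-5 + 2)/(-2 + 0))*(-1/2/107) = (-3/(-2))*(-1/2*1/107) = -1/2*(-3)*(-1/214) = (3/2)*(-1/214) = -3/428 ≈ -0.0070093)
sqrt(-283017 + V) = sqrt(-283017 - 3/428) = sqrt(-121131279/428) = 3*I*sqrt(1440116317)/214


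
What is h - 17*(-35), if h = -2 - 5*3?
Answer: 578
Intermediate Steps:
h = -17 (h = -2 - 15 = -17)
h - 17*(-35) = -17 - 17*(-35) = -17 + 595 = 578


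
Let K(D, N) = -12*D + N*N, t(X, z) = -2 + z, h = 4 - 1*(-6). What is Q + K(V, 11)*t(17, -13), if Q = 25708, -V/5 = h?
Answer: 14893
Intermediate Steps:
h = 10 (h = 4 + 6 = 10)
V = -50 (V = -5*10 = -50)
K(D, N) = N² - 12*D (K(D, N) = -12*D + N² = N² - 12*D)
Q + K(V, 11)*t(17, -13) = 25708 + (11² - 12*(-50))*(-2 - 13) = 25708 + (121 + 600)*(-15) = 25708 + 721*(-15) = 25708 - 10815 = 14893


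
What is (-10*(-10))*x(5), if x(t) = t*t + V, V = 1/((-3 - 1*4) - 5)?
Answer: 7475/3 ≈ 2491.7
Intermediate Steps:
V = -1/12 (V = 1/((-3 - 4) - 5) = 1/(-7 - 5) = 1/(-12) = -1/12 ≈ -0.083333)
x(t) = -1/12 + t² (x(t) = t*t - 1/12 = t² - 1/12 = -1/12 + t²)
(-10*(-10))*x(5) = (-10*(-10))*(-1/12 + 5²) = 100*(-1/12 + 25) = 100*(299/12) = 7475/3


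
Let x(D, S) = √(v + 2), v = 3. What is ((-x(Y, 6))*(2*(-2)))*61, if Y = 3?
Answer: 244*√5 ≈ 545.60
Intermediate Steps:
x(D, S) = √5 (x(D, S) = √(3 + 2) = √5)
((-x(Y, 6))*(2*(-2)))*61 = ((-√5)*(2*(-2)))*61 = (-√5*(-4))*61 = (4*√5)*61 = 244*√5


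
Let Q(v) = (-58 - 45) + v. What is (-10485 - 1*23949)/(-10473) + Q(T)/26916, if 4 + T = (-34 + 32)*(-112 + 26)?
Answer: 309168763/93963756 ≈ 3.2903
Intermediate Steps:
T = 168 (T = -4 + (-34 + 32)*(-112 + 26) = -4 - 2*(-86) = -4 + 172 = 168)
Q(v) = -103 + v
(-10485 - 1*23949)/(-10473) + Q(T)/26916 = (-10485 - 1*23949)/(-10473) + (-103 + 168)/26916 = (-10485 - 23949)*(-1/10473) + 65*(1/26916) = -34434*(-1/10473) + 65/26916 = 11478/3491 + 65/26916 = 309168763/93963756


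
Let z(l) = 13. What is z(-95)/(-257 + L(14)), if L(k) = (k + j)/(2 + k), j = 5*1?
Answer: -208/4093 ≈ -0.050818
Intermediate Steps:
j = 5
L(k) = (5 + k)/(2 + k) (L(k) = (k + 5)/(2 + k) = (5 + k)/(2 + k))
z(-95)/(-257 + L(14)) = 13/(-257 + (5 + 14)/(2 + 14)) = 13/(-257 + 19/16) = 13/(-4093/16) = -16/4093*13 = -208/4093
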